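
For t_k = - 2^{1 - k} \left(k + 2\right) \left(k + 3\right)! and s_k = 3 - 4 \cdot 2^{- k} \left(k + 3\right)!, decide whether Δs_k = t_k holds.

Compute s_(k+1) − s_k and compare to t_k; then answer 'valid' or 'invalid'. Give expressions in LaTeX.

s_(k+1) = -4*2**(-k - 1)*factorial(k + 4) + 3
s_(k+1) − s_k = -2**(1 - k)*(k + 2)*factorial(k + 3)
(s_(k+1) − s_k) − t_k = 0

valid (s_(k+1) − s_k reduces to t_k)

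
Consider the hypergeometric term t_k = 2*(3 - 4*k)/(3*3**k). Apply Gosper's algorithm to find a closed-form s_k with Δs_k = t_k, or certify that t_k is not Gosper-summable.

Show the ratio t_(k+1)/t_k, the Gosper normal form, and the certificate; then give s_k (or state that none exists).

s_k = (4*k - 1)/3**k

t_(k+1)/t_k = (4*k + 1)/(3*(4*k - 3)).
Gosper form: A/B · C(k+1)/C(k) with A=1/3, B=1, C=k - 3/4.
Solve (1/3)·f(k+1) − (1)·f(k) = k - 3/4.
deg f ≤ 1 (via 0,0,1).
Solve for f: f(k) = -3*(4*k - 1)/8 (degree 1 ≤ 1).
So s_k = (B(k−1)f/C)·t_k = (-3*(4*k - 1)/(2*(4*k - 3)))·t_k = (4*k - 1)/3**k.
Δs = 2*(3 - 4*k)/(3*3**k), as required.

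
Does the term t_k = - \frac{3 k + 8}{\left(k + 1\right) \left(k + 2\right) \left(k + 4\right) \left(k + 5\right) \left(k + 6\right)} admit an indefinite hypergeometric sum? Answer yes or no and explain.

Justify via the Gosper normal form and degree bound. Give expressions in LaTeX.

Ratio r(k) = (k + 1)*(k + 4)*(3*k + 11)/((k + 3)*(k + 7)*(3*k + 8)).
Take A(k)=k + 1, B(k)=k + 7, C(k)=k**2 + 17*k/3 + 8.
Solve (k + 1)·f(k+1) − (k + 6)·f(k) = k**2 + 17*k/3 + 8.
Degrees (1,1,2) ⇒ d ≤ 5.
Solve for f: f(k) = k*(k + 2)*(k + 3)*(k**2 + 10*k + 29)/60 (degree 5 ≤ 5).
Get s_k = R·t_k = k*(-k**2 - 10*k - 29)/(20*(k**3 + 10*k**2 + 29*k + 20)) with R(k) = B(k−1)f(k)/C(k) = k*(k + 2)*(k + 6)*(k**2 + 10*k + 29)/(20*(3*k + 8)).
Check: Δs_k = (-3*k - 8)/(k**5 + 18*k**4 + 121*k**3 + 372*k**2 + 508*k + 240). ✓

Yes. s_k = \frac{k \left(- k^{2} - 10 k - 29\right)}{20 \left(k^{3} + 10 k^{2} + 29 k + 20\right)}.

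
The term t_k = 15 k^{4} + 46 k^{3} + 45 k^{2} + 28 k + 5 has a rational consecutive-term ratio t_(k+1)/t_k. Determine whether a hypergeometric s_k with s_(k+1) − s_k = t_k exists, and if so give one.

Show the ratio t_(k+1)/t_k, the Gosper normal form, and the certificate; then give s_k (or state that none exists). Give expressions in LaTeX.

Step 1: r(k) = (15*k**4 + 106*k**3 + 273*k**2 + 316*k + 139)/(15*k**4 + 46*k**3 + 45*k**2 + 28*k + 5).
So A=1 and B=1, with C=k**4 + 46*k**3/15 + 3*k**2 + 28*k/15 + 1/3.
Key eq: (1)·f(k+1) = (1)·f(k) + (k**4 + 46*k**3/15 + 3*k**2 + 28*k/15 + 1/3).
Bound: deg f ≤ 5.
Coefficient equations give f(k) = k*(3*k**4 + 4*k**3 - 3*k**2 + 3*k - 2)/15.
Certificate R = B(k−1)f/C = k*(3*k**4 + 4*k**3 - 3*k**2 + 3*k - 2)/(15*k**4 + 46*k**3 + 45*k**2 + 28*k + 5) gives s_k = k*(3*k**4 + 4*k**3 - 3*k**2 + 3*k - 2).
Verify: 15*k**4 + 46*k**3 + 45*k**2 + 28*k + 5 matches t_k.

s_k = k \left(3 k^{4} + 4 k^{3} - 3 k^{2} + 3 k - 2\right)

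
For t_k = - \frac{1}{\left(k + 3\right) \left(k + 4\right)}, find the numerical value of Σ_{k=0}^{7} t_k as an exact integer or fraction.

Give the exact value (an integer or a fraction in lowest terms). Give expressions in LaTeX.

The ratio is (k + 3)/(k + 5).
So A=k + 3 and B=k + 5, with C=1.
f must satisfy (k + 3)·f(k+1) − (k + 4)·f(k) = 1.
deg f ≤ 1 (via 1,1,0).
A polynomial solution: f(k) = k/3.
Certificate R = B(k−1)f/C = k*(k + 4)/3 gives s_k = -k/(3*k + 9).
Check: Δs_k = -1/(k**2 + 7*k + 12). ✓
Σ_(k=0)^(7) t_k = s_(8) − s_(0) = -8/33 − (0) = -8/33.

Σ = -8/33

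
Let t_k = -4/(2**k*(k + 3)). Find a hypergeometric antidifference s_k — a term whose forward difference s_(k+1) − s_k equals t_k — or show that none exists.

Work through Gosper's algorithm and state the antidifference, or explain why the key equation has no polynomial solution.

not Gosper-summable; s_k does not exist

Compute t_(k+1)/t_k: get (k + 3)/(2*(k + 4)).
Take A(k)=k/2 + 3/2, B(k)=k + 4, C(k)=1.
f must satisfy (k/2 + 3/2)·f(k+1) − (k + 3)·f(k) = 1.
Bound: deg f ≤ -1.
deg f ≤ -1 is impossible — no certificate.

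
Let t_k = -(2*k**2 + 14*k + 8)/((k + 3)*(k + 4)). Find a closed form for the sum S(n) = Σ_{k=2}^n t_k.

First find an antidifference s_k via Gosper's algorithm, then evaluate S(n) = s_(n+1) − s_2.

S(n) = 2*(-5*n**2 - 7*n + 12)/(5*(n + 4))

Compute t_(k+1)/t_k: get (k + 3)*(7*k + (k + 1)**2 + 11)/((k + 5)*(k**2 + 7*k + 4)).
Normal form (A,B,C) = (k + 3, k + 5, k**2 + 7*k + 4).
f must satisfy (k + 3)·f(k+1) − (k + 4)·f(k) = k**2 + 7*k + 4.
deg f ≤ 2 (via 1,1,2).
Solving with deg f ≤ 2: f(k) = k*(3*k + 1)/3.
Then R = B(k−1)f/C = k*(k + 4)*(3*k + 1)/(3*(k**2 + 7*k + 4)), so s_k = R(k)·t_k = -2*k*(3*k + 1)/(3*k + 9).
Verify: 2*(-k**2 - 7*k - 4)/(k**2 + 7*k + 12) matches t_k.
Evaluate: s_(n+1) = 2*(-3*n**2 - 7*n - 4)/(3*(n + 4)); subtract s_(2) = -28/15 ⇒ S(n) = 2*(-5*n**2 - 7*n + 12)/(5*(n + 4)).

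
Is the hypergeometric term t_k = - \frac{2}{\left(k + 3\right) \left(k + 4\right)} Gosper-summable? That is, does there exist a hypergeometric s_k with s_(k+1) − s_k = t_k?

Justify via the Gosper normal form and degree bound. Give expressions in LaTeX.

Yes. s_k = - \frac{2 k}{3 k + 9}.

Step 1: r(k) = (k + 3)/(k + 5).
Factor: A=k + 3; B=k + 5; C=1.
Set up (k + 3)·f(k+1) − (k + 4)·f(k) − (1) = 0.
Bound: deg f ≤ 1.
A polynomial solution: f(k) = k/3.
Certificate R = B(k−1)f/C = k*(k + 4)/3 gives s_k = -2*k/(3*k + 9).
Δs = -2/(k**2 + 7*k + 12), as required.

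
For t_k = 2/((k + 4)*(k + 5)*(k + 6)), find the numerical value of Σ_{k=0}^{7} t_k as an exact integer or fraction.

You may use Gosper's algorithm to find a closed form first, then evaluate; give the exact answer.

Compute t_(k+1)/t_k: get (k + 4)/(k + 7).
Take A(k)=k + 4, B(k)=k + 7, C(k)=1.
Set up (k + 4)·f(k+1) − (k + 6)·f(k) − (1) = 0.
Degrees (1,1,0) ⇒ d ≤ 2.
Coefficient equations give f(k) = k*(k + 9)/40.
Certificate R = B(k−1)f/C = k*(k + 6)*(k + 9)/40 gives s_k = k*(k + 9)/(20*(k + 4)*(k + 5)).
Check: Δs_k = 2/(k**3 + 15*k**2 + 74*k + 120). ✓
Telescoping: Σ = s_(8) − s_(0) = 17/390 − (0) = 17/390.

Σ = 17/390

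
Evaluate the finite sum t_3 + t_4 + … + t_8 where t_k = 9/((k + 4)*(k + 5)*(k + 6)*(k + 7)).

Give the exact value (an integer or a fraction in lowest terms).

Σ = 53/10920

Ratio r(k) = (k + 4)/(k + 8).
Take A(k)=k + 4, B(k)=k + 8, C(k)=1.
Key eq: (k + 4)·f(k+1) = (k + 7)·f(k) + (1).
Bound: deg f ≤ 3.
Solve for f: f(k) = k*(k**2 + 15*k + 74)/360 (degree 3 ≤ 3).
So s_k = (B(k−1)f/C)·t_k = (k*(k + 7)*(k**2 + 15*k + 74)/360)·t_k = k*(k**2 + 15*k + 74)/(40*(k + 4)*(k + 5)*(k + 6)).
s_(k+1) − s_k = 9/(k**4 + 22*k**3 + 179*k**2 + 638*k + 840) = t_k.
Sum = s_(9) − s_(3); s_(9) = 87/3640, s_(3) = 2/105 ⇒ 53/10920.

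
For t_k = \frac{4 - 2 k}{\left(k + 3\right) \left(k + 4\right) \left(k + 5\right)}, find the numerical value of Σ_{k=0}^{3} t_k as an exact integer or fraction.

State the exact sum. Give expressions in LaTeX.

t_(k+1)/t_k = (k - 1)*(k + 3)/((k - 2)*(k + 6)).
Take A(k)=k + 3, B(k)=k + 6, C(k)=k - 2.
f must satisfy (k + 3)·f(k+1) − (k + 5)·f(k) = k - 2.
deg f ≤ 2 (via 1,1,1).
A polynomial solution: f(k) = k*(k - 17)/24.
R(k) = B(k−1)·f(k)/C(k) = k*(k - 17)*(k + 5)/(24*(k - 2)); s_k = R·t_k = -k*(k - 17)/(12*(k + 3)*(k + 4)).
s_(k+1) − s_k = 2*(2 - k)/(k**3 + 12*k**2 + 47*k + 60) = t_k.
Evaluate s at k=4 and k=0: 13/168 and 0; difference 13/168.

Σ = 13/168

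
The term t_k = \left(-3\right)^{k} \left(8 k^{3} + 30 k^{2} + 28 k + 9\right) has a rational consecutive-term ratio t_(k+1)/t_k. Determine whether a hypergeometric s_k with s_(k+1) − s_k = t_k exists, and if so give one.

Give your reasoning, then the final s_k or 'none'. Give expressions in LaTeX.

Step 1: r(k) = 3*(-8*k**3 - 54*k**2 - 112*k - 75)/(8*k**3 + 30*k**2 + 28*k + 9).
Factor: A=-3; B=1; C=k**3 + 15*k**2/4 + 7*k/2 + 9/8.
f must satisfy (-3)·f(k+1) − (1)·f(k) = k**3 + 15*k**2/4 + 7*k/2 + 9/8.
Bound: deg f ≤ 3.
Solving with deg f ≤ 3: f(k) = -k*(k + 2)*(2*k - 1)/8.
Then R = B(k−1)f/C = -k*(k + 2)*(2*k - 1)/(8*k**3 + 30*k**2 + 28*k + 9), so s_k = R(k)·t_k = (-3)**k*k*(-2*k**2 - 3*k + 2).
Δs = (-3)**k*(8*k**3 + 30*k**2 + 28*k + 9), as required.

s_k = \left(-3\right)^{k} k \left(- 2 k^{2} - 3 k + 2\right)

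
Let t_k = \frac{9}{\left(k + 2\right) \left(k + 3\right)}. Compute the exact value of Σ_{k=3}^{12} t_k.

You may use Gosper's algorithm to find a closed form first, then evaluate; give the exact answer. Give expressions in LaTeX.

Σ = 6/5

t_(k+1)/t_k = (k + 2)/(k + 4).
Take A(k)=k + 2, B(k)=k + 4, C(k)=1.
Solve (k + 2)·f(k+1) − (k + 3)·f(k) = 1.
From deg A=1, deg B=1, deg C=0: d=1.
A polynomial solution: f(k) = k/2.
Then R = B(k−1)f/C = k*(k + 3)/2, so s_k = R(k)·t_k = 9*k/(2*(k + 2)).
Δs = 9/(k**2 + 5*k + 6), as required.
Evaluate s at k=13 and k=3: 39/10 and 27/10; difference 6/5.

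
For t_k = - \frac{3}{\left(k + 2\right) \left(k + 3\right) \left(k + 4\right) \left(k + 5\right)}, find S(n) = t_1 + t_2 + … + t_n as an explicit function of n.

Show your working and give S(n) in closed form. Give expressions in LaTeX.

S(n) = \frac{n \left(- n^{2} - 12 n - 47\right)}{60 \left(n^{3} + 12 n^{2} + 47 n + 60\right)}

Step 1: r(k) = (k + 2)/(k + 6).
Normal form (A,B,C) = (k + 2, k + 6, 1).
Need (k + 2)·f(k+1) − (k + 5)·f(k) = 1.
d = 3 from the (1,1,0) case.
Coefficient equations give f(k) = k*(k**2 + 9*k + 26)/72.
So s_k = (B(k−1)f/C)·t_k = (k*(k + 5)*(k**2 + 9*k + 26)/72)·t_k = k*(-k**2 - 9*k - 26)/(24*(k + 2)*(k + 3)*(k + 4)).
Check: Δs_k = -3/(k**4 + 14*k**3 + 71*k**2 + 154*k + 120). ✓
Σ_(k=1)^n t_k = s_(n+1) − s_(1) = ((-n**3 - 12*n**2 - 47*n - 36)/(24*(n**3 + 12*n**2 + 47*n + 60))) − (-1/40), i.e. n*(-n**2 - 12*n - 47)/(60*(n**3 + 12*n**2 + 47*n + 60)).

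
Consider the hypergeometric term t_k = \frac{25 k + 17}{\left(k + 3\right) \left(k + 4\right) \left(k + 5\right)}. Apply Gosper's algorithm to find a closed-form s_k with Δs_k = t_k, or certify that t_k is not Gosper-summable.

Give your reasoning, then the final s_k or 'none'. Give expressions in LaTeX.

Step 1: r(k) = (k + 3)*(25*k + 42)/((k + 6)*(25*k + 17)).
Factor: A=k + 3; B=k + 6; C=k + 17/25.
Set up (k + 3)·f(k+1) − (k + 5)·f(k) − (k + 17/25) = 0.
deg f ≤ 2 (via 1,1,1).
A polynomial solution: f(k) = k*(23*k + 11)/150.
Certificate R = B(k−1)f/C = k*(k + 5)*(23*k + 11)/(6*(25*k + 17)) gives s_k = k*(23*k + 11)/(6*(k + 3)*(k + 4)).
s_(k+1) − s_k = (25*k + 17)/(k**3 + 12*k**2 + 47*k + 60) = t_k.

s_k = \frac{k \left(23 k + 11\right)}{6 \left(k + 3\right) \left(k + 4\right)}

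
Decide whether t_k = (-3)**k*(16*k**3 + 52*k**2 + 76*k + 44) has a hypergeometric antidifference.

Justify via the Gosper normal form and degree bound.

The ratio is 3*(-4*k**3 - 25*k**2 - 57*k - 47)/(4*k**3 + 13*k**2 + 19*k + 11).
So A=-3 and B=1, with C=k**3 + 13*k**2/4 + 19*k/4 + 11/4.
Key eq: (-3)·f(k+1) = (1)·f(k) + (k**3 + 13*k**2/4 + 19*k/4 + 11/4).
d = 3 from the (0,0,3) case.
Match coefficients ⇒ f(k) = -(2*k**3 + 2*k**2 + 2*k + 1)/8.
Get s_k = R·t_k = (-3)**k*(-4*k**3 - 4*k**2 - 4*k - 2) with R(k) = B(k−1)f(k)/C(k) = -(2*k**3 + 2*k**2 + 2*k + 1)/(2*(4*k**3 + 13*k**2 + 19*k + 11)).
Verify: (-3)**k*(16*k**3 + 52*k**2 + 76*k + 44) matches t_k.

Yes. s_k = (-3)**k*(-4*k**3 - 4*k**2 - 4*k - 2).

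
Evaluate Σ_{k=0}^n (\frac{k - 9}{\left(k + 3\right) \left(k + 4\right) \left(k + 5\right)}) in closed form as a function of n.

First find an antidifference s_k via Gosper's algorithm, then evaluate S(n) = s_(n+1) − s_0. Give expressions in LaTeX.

S(n) = \frac{- n^{2} - 13 n - 12}{4 \left(n^{2} + 9 n + 20\right)}

Ratio r(k) = (k - 8)*(k + 3)/((k - 9)*(k + 6)).
Take A(k)=k + 3, B(k)=k + 6, C(k)=k - 9.
Need (k + 3)·f(k+1) − (k + 5)·f(k) = k - 9.
Degrees (1,1,1) ⇒ d ≤ 2.
Solve for f: f(k) = -k*(k + 11)/4 (degree 2 ≤ 2).
Get s_k = R·t_k = k*(-k - 11)/(4*(k + 3)*(k + 4)) with R(k) = B(k−1)f(k)/C(k) = -k*(k + 5)*(k + 11)/(4*(k - 9)).
Check: Δs_k = (k - 9)/(k**3 + 12*k**2 + 47*k + 60). ✓
Σ_(k=0)^n t_k = s_(n+1) − s_(0) = ((-n**2 - 13*n - 12)/(4*(n**2 + 9*n + 20))) − (0), i.e. (-n**2 - 13*n - 12)/(4*(n**2 + 9*n + 20)).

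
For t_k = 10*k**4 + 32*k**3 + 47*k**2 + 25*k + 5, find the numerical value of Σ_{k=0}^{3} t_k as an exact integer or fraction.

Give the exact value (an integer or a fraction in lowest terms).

Σ = 2960

Ratio r(k) = (10*k**4 + 72*k**3 + 203*k**2 + 255*k + 119)/(10*k**4 + 32*k**3 + 47*k**2 + 25*k + 5).
Take A(k)=1, B(k)=1, C(k)=k**4 + 16*k**3/5 + 47*k**2/10 + 5*k/2 + 1/2.
Key eq: (1)·f(k+1) = (1)·f(k) + (k**4 + 16*k**3/5 + 47*k**2/10 + 5*k/2 + 1/2).
deg f ≤ 5 (via 0,0,4).
Match coefficients ⇒ f(k) = k**2*(2*k**3 + 3*k**2 + 3*k - 3)/10.
R(k) = B(k−1)·f(k)/C(k) = k**2*(2*k**3 + 3*k**2 + 3*k - 3)/(10*k**4 + 32*k**3 + 47*k**2 + 25*k + 5); s_k = R·t_k = k**2*(2*k**3 + 3*k**2 + 3*k - 3).
Verify: 10*k**4 + 32*k**3 + 47*k**2 + 25*k + 5 matches t_k.
Evaluate s at k=4 and k=0: 2960 and 0; difference 2960.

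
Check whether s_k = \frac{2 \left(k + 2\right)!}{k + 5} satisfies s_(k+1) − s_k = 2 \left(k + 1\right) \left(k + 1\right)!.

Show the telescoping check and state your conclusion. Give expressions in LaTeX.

Invalid: residual - \frac{6 \left(k^{2} + 6 k + 4\right) \left(k + 1\right)!}{\left(k + 5\right) \left(k + 6\right)} ≠ 0.

s_(k+1) = 2*factorial(k + 3)/(k + 6)
s_(k+1) − s_k = 2*(k**2 + 7*k + 9)*factorial(k + 2)/((k + 5)*(k + 6))
(s_(k+1) − s_k) − t_k = -6*(k**2 + 6*k + 4)*factorial(k + 1)/((k + 5)*(k + 6))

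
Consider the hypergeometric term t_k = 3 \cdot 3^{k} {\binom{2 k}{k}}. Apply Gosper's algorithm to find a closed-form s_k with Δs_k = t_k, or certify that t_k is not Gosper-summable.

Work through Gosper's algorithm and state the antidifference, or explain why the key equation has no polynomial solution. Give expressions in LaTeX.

Compute t_(k+1)/t_k: get 6*(2*k + 1)/(k + 1).
A = 12*k + 6, B = k + 1, C = 1.
Solve (12*k + 6)·f(k+1) − (k)·f(k) = 1.
From deg A=1, deg B=1, deg C=0: d=-1.
Negative degree bound (-1): no f exists, t_k not Gosper-summable.

none — t_k is not Gosper-summable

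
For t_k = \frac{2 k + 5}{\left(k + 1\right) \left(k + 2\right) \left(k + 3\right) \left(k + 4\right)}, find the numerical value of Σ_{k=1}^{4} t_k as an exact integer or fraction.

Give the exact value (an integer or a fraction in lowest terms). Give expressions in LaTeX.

r(k) = (k + 1)*(2*k + 7)/((k + 5)*(2*k + 5)) after simplifying.
Take A(k)=k + 1, B(k)=k + 5, C(k)=k + 5/2.
Key eq: (k + 1)·f(k+1) = (k + 4)·f(k) + (k + 5/2).
Bound: deg f ≤ 3.
Match coefficients ⇒ f(k) = k*(k + 2)*(k + 4)/6.
So s_k = (B(k−1)f/C)·t_k = (k*(k + 2)*(k + 4)**2/(3*(2*k + 5)))·t_k = k*(k + 4)/(3*(k**2 + 4*k + 3)).
Verify: (2*k + 5)/(k**4 + 10*k**3 + 35*k**2 + 50*k + 24) matches t_k.
Sum = s_(5) − s_(1); s_(5) = 5/16, s_(1) = 5/24 ⇒ 5/48.

Σ = 5/48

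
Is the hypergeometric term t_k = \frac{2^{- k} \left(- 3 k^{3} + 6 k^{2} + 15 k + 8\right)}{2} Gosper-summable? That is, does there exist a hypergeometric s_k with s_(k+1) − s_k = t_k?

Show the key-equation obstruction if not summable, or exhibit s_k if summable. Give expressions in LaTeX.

Yes. s_k = 2^{- k} \left(3 k^{3} + 3 k^{2} - 2\right).

Compute t_(k+1)/t_k: get (3*k**3 + 3*k**2 - 18*k - 26)/(2*(3*k**3 - 6*k**2 - 15*k - 8)).
Take A(k)=1/2, B(k)=1, C(k)=k**3 - 2*k**2 - 5*k - 8/3.
Need (1/2)·f(k+1) − (1)·f(k) = k**3 - 2*k**2 - 5*k - 8/3.
d = 3 from the (0,0,3) case.
Coefficient equations give f(k) = -2*(3*k**3 + 3*k**2 - 2)/3.
So s_k = (B(k−1)f/C)·t_k = (-2*(3*k**3 + 3*k**2 - 2)/(3*k**3 - 6*k**2 - 15*k - 8))·t_k = (3*k**3 + 3*k**2 - 2)/2**k.
Verify: (-3*k**3 + 6*k**2 + 15*k + 8)/(2*2**k) matches t_k.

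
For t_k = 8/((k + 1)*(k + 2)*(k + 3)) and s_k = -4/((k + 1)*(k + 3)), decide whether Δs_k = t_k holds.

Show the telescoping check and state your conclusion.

Invalid: residual -12/(k**4 + 10*k**3 + 35*k**2 + 50*k + 24) ≠ 0.

s_(k+1) = -4/((k + 2)*(k + 4))
s_(k+1) − s_k = 4*(2*k + 5)/(k**4 + 10*k**3 + 35*k**2 + 50*k + 24)
(s_(k+1) − s_k) − t_k = -12/(k**4 + 10*k**3 + 35*k**2 + 50*k + 24)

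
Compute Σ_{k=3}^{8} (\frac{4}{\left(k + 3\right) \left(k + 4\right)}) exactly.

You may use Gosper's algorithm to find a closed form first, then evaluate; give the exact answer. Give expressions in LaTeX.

Σ = 1/3

Compute t_(k+1)/t_k: get (k + 3)/(k + 5).
Factor: A=k + 3; B=k + 5; C=1.
Solve (k + 3)·f(k+1) − (k + 4)·f(k) = 1.
d = 1 from the (1,1,0) case.
A polynomial solution: f(k) = k/3.
Then R = B(k−1)f/C = k*(k + 4)/3, so s_k = R(k)·t_k = 4*k/(3*(k + 3)).
Δs = 4/(k**2 + 7*k + 12), as required.
Σ_(k=3)^(8) t_k = s_(9) − s_(3) = 1 − (2/3) = 1/3.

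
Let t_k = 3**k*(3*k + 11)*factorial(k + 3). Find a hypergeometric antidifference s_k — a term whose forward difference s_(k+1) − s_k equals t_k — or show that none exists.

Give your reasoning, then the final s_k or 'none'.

The ratio is 3*(k + 4)*(3*k + 14)/(3*k + 11).
Normal form (A,B,C) = (3*k + 12, 1, k + 11/3).
f must satisfy (3*k + 12)·f(k+1) − (1)·f(k) = k + 11/3.
d = 0 from the (1,0,1) case.
A polynomial solution: f(k) = 1/3.
Get s_k = R·t_k = 3**k*factorial(k + 3) with R(k) = B(k−1)f(k)/C(k) = 1/(3*k + 11).
s_(k+1) − s_k = 3**k*(3*k + 11)*factorial(k + 3) = t_k.

s_k = 3**k*factorial(k + 3)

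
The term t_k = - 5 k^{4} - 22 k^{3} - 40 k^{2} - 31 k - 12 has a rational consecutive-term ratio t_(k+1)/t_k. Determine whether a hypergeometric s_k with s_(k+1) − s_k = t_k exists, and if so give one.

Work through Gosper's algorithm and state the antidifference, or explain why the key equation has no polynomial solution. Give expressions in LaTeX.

s_k = k \left(- k^{4} - 3 k^{3} - 4 k^{2} - k - 3\right)

r(k) = (5*k**4 + 42*k**3 + 136*k**2 + 197*k + 110)/(5*k**4 + 22*k**3 + 40*k**2 + 31*k + 12) after simplifying.
So A=1 and B=1, with C=k**4 + 22*k**3/5 + 8*k**2 + 31*k/5 + 12/5.
Need (1)·f(k+1) − (1)·f(k) = k**4 + 22*k**3/5 + 8*k**2 + 31*k/5 + 12/5.
deg f ≤ 5 (via 0,0,4).
Solving with deg f ≤ 5: f(k) = k*(k**4 + 3*k**3 + 4*k**2 + k + 3)/5.
So s_k = (B(k−1)f/C)·t_k = (k*(k**4 + 3*k**3 + 4*k**2 + k + 3)/(5*k**4 + 22*k**3 + 40*k**2 + 31*k + 12))·t_k = k*(-k**4 - 3*k**3 - 4*k**2 - k - 3).
s_(k+1) − s_k = -5*k**4 - 22*k**3 - 40*k**2 - 31*k - 12 = t_k.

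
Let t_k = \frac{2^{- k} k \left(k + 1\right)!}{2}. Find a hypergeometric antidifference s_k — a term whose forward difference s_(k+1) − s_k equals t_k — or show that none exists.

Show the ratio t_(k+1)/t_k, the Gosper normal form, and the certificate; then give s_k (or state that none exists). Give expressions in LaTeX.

r(k) = (k + 1)*(k + 2)/(2*k) after simplifying.
Normal form (A,B,C) = (k/2 + 1, 1, k).
Set up (k/2 + 1)·f(k+1) − (1)·f(k) − (k) = 0.
Degrees (1,0,1) ⇒ d ≤ 0.
Match coefficients ⇒ f(k) = 2.
Certificate R = B(k−1)f/C = 2/k gives s_k = factorial(k + 1)/2**k.
s_(k+1) − s_k = k*factorial(k + 1)/(2*2**k) = t_k.

s_k = 2^{- k} \left(k + 1\right)!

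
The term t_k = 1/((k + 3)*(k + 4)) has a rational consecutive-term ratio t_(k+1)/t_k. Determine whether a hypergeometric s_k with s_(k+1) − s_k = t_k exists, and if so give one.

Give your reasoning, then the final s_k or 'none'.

s_k = k/(3*(k + 3))

The ratio is (k + 3)/(k + 5).
Take A(k)=k + 3, B(k)=k + 5, C(k)=1.
f must satisfy (k + 3)·f(k+1) − (k + 4)·f(k) = 1.
Bound: deg f ≤ 1.
A polynomial solution: f(k) = k/3.
Then R = B(k−1)f/C = k*(k + 4)/3, so s_k = R(k)·t_k = k/(3*(k + 3)).
Δs = 1/(k**2 + 7*k + 12), as required.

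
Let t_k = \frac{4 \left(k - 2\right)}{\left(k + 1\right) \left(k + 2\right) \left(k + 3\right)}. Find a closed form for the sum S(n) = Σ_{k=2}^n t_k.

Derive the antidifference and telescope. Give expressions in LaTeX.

S(n) = \frac{n^{2} - 3 n + 2}{2 \left(n^{2} + 5 n + 6\right)}

r(k) = (k - 1)*(k + 1)/((k - 2)*(k + 4)) after simplifying.
Take A(k)=k + 1, B(k)=k + 4, C(k)=k - 2.
Key eq: (k + 1)·f(k+1) = (k + 3)·f(k) + (k - 2).
Bound: deg f ≤ 2.
Coefficient equations give f(k) = -k*(k + 7)/4.
So s_k = (B(k−1)f/C)·t_k = (-k*(k + 3)*(k + 7)/(4*(k - 2)))·t_k = k*(-k - 7)/((k + 1)*(k + 2)).
s_(k+1) − s_k = 4*(k - 2)/(k**3 + 6*k**2 + 11*k + 6) = t_k.
Σ_(k=2)^n t_k = s_(n+1) − s_(2) = ((-n**2 - 9*n - 8)/(n**2 + 5*n + 6)) − (-3/2), i.e. (n**2 - 3*n + 2)/(2*(n**2 + 5*n + 6)).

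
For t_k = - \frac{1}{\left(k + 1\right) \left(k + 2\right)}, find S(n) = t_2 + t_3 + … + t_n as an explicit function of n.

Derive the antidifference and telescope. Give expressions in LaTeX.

S(n) = \frac{1 - n}{3 \left(n + 2\right)}

Ratio r(k) = (k + 1)/(k + 3).
Factor: A=k + 1; B=k + 3; C=1.
Solve (k + 1)·f(k+1) − (k + 2)·f(k) = 1.
From deg A=1, deg B=1, deg C=0: d=1.
Match coefficients ⇒ f(k) = k.
Certificate R = B(k−1)f/C = k*(k + 2) gives s_k = -k/(k + 1).
Check: Δs_k = -1/(k**2 + 3*k + 2). ✓
s_(n+1) = (-n - 1)/(n + 2) and s_(2) = -2/3, so S(n) = (1 - n)/(3*(n + 2)).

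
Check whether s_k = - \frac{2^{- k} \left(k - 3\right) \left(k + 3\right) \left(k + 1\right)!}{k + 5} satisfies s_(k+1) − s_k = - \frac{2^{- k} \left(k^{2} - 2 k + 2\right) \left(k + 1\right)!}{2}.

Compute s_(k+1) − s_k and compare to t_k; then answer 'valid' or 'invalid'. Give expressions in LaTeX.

s_(k+1) = -(k - 2)*(k + 4)*factorial(k + 2)/(2*2**k*(k + 6))
s_(k+1) − s_k = -(k**4 + 7*k**3 + 4*k**2 - 18*k + 28)*factorial(k + 1)/(2*2**k*(k + 5)*(k + 6))
(s_(k+1) − s_k) − t_k = (k**3 + 3*k**2 - 10*k + 16)*factorial(k + 1)/(2**k*(k + 5)*(k + 6))

Invalid: residual \frac{2^{- k} \left(k^{3} + 3 k^{2} - 10 k + 16\right) \left(k + 1\right)!}{\left(k + 5\right) \left(k + 6\right)} ≠ 0.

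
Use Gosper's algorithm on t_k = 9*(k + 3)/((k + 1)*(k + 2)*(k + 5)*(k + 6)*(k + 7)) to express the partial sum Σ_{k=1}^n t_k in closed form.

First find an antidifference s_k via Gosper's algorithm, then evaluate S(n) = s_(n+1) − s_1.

S(n) = n*(n**2 + 15*n + 68)/(28*(n**3 + 15*n**2 + 68*n + 84))

Compute t_(k+1)/t_k: get (k + 1)*(k + 4)*(k + 5)/((k + 3)**2*(k + 8)).
Take A(k)=k + 1, B(k)=k + 8, C(k)=k**3 + 10*k**2 + 33*k + 36.
Key eq: (k + 1)·f(k+1) = (k + 7)·f(k) + (k**3 + 10*k**2 + 33*k + 36).
Degrees (1,1,3) ⇒ d ≤ 6.
Coefficient equations give f(k) = k*(k + 2)*(k + 3)*(k + 4)*(k**2 + 12*k + 41)/90.
Certificate R = B(k−1)f/C = k*(k + 2)*(k + 7)*(k**2 + 12*k + 41)/(90*(k + 3)) gives s_k = k*(k**2 + 12*k + 41)/(10*(k**3 + 12*k**2 + 41*k + 30)).
Verify: 9*(k + 3)/(k**5 + 21*k**4 + 163*k**3 + 567*k**2 + 844*k + 420) matches t_k.
Telescope: S(n) = s_(n+1) − s_(1) = (n**3 + 15*n**2 + 68*n + 54)/(10*(n**3 + 15*n**2 + 68*n + 84)) − (9/140) = n*(n**2 + 15*n + 68)/(28*(n**3 + 15*n**2 + 68*n + 84)).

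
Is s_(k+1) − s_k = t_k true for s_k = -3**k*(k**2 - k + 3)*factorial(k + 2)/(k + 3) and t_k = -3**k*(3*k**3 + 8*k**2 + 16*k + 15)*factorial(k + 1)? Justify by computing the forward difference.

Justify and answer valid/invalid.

s_(k+1) = -3**(k + 1)*(k**2 + k + 3)*factorial(k + 3)/(k + 4)
s_(k+1) − s_k = -3**k*(3*k**4 + 20*k**3 + 51*k**2 + 82*k + 69)*factorial(k + 2)/((k + 3)*(k + 4))
(s_(k+1) − s_k) − t_k = 3**k*(3*k**4 + 17*k**3 + 39*k**2 + 64*k + 42)*factorial(k + 1)/((k + 3)*(k + 4))

Invalid: residual 3**k*(3*k**4 + 17*k**3 + 39*k**2 + 64*k + 42)*factorial(k + 1)/((k + 3)*(k + 4)) ≠ 0.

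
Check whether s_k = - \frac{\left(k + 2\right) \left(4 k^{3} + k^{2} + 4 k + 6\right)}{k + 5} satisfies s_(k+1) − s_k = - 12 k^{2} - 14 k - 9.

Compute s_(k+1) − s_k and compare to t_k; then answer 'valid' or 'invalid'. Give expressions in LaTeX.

Invalid: residual \frac{3 \left(8 k^{3} + 73 k^{2} + 75 k + 39\right)}{k^{2} + 11 k + 30} ≠ 0.

s_(k+1) = -(k + 3)*(4*k + 4*(k + 1)**3 + (k + 1)**2 + 10)/(k + 6)
s_(k+1) − s_k = (-12*k**4 - 122*k**3 - 304*k**2 - 294*k - 153)/(k**2 + 11*k + 30)
(s_(k+1) − s_k) − t_k = 3*(8*k**3 + 73*k**2 + 75*k + 39)/(k**2 + 11*k + 30)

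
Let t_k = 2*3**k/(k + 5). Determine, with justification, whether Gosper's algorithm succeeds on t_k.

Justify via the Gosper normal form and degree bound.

No — negative degree bound, so no certificate f.

t_(k+1)/t_k = 3*(k + 5)/(k + 6).
Take A(k)=3*k + 15, B(k)=k + 6, C(k)=1.
f must satisfy (3*k + 15)·f(k+1) − (k + 5)·f(k) = 1.
Bound: deg f ≤ -1.
Negative degree bound (-1): no f exists, t_k not Gosper-summable.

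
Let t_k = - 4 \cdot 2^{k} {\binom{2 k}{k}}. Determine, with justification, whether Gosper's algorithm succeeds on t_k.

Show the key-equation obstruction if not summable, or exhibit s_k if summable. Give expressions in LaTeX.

No — t_k has no hypergeometric antidifference.

Step 1: r(k) = 4*(2*k + 1)/(k + 1).
Factor: A=8*k + 4; B=k + 1; C=1.
Set up (8*k + 4)·f(k+1) − (k)·f(k) − (1) = 0.
deg f ≤ -1 (via 1,1,0).
d = -1 < 0 ⇒ no nonzero polynomial f; not summable.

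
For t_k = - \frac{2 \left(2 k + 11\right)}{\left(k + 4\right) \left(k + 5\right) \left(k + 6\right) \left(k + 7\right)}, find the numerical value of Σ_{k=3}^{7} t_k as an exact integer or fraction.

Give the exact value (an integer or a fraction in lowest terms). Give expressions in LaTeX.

Compute t_(k+1)/t_k: get (k + 4)*(2*k + 13)/((k + 8)*(2*k + 11)).
Factor: A=k + 4; B=k + 8; C=k + 11/2.
Need (k + 4)·f(k+1) − (k + 7)·f(k) = k + 11/2.
deg f ≤ 3 (via 1,1,1).
Match coefficients ⇒ f(k) = k*(k + 5)*(k + 10)/48.
So s_k = (B(k−1)f/C)·t_k = (k*(k + 5)*(k + 7)*(k + 10)/(24*(2*k + 11)))·t_k = k*(-k - 10)/(12*(k**2 + 10*k + 24)).
Check: Δs_k = 2*(-2*k - 11)/(k**4 + 22*k**3 + 179*k**2 + 638*k + 840). ✓
Sum = s_(8) − s_(3); s_(8) = -1/14, s_(3) = -13/252 ⇒ -5/252.

Σ = -5/252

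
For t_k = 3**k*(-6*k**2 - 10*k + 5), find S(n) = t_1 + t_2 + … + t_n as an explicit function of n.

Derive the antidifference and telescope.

r(k) = 3*(6*k**2 + 22*k + 11)/(6*k**2 + 10*k - 5) after simplifying.
A = 3, B = 1, C = k**2 + 5*k/3 - 5/6.
Need (3)·f(k+1) − (1)·f(k) = k**2 + 5*k/3 - 5/6.
Degrees (0,0,2) ⇒ d ≤ 2.
Match coefficients ⇒ f(k) = (3*k**2 - 4*k - 1)/6.
So s_k = (B(k−1)f/C)·t_k = ((3*k**2 - 4*k - 1)/(6*k**2 + 10*k - 5))·t_k = 3**k*(-3*k**2 + 4*k + 1).
Check: Δs_k = 3**k*(-6*k**2 - 10*k + 5). ✓
Telescope: S(n) = s_(n+1) − s_(1) = 3**(n + 1)*(-3*n**2 - 2*n + 2) − (6) = -9*3**n*n**2 - 6*3**n*n + 6*3**n - 6.

S(n) = -9*3**n*n**2 - 6*3**n*n + 6*3**n - 6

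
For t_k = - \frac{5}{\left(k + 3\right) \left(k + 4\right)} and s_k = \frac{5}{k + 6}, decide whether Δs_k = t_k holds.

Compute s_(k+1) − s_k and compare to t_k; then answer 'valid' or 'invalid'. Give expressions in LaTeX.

s_(k+1) = 5/(k + 7)
s_(k+1) − s_k = -5/((k + 6)*(k + 7))
(s_(k+1) − s_k) − t_k = 30*(k + 5)/(k**4 + 20*k**3 + 145*k**2 + 450*k + 504)

Invalid: residual \frac{30 \left(k + 5\right)}{k^{4} + 20 k^{3} + 145 k^{2} + 450 k + 504} ≠ 0.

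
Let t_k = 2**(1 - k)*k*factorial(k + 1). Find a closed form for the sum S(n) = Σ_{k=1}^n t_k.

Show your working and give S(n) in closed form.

S(n) = -4 + 2*factorial(n + 2)/2**n

Compute t_(k+1)/t_k: get (k + 1)*(k + 2)/(2*k).
Take A(k)=k/2 + 1, B(k)=1, C(k)=k.
f must satisfy (k/2 + 1)·f(k+1) − (1)·f(k) = k.
deg f ≤ 0 (via 1,0,1).
Match coefficients ⇒ f(k) = 2.
So s_k = (B(k−1)f/C)·t_k = (2/k)·t_k = 2**(2 - k)*factorial(k + 1).
Verify: 2**(1 - k)*k*factorial(k + 1) matches t_k.
Telescope: S(n) = s_(n+1) − s_(1) = 2**(1 - n)*factorial(n + 2) − (4) = -4 + 2*factorial(n + 2)/2**n.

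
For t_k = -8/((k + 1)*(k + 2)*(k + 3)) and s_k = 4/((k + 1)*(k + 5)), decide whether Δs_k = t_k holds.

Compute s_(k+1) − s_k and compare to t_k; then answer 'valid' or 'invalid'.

Invalid: residual 12*(3*k + 13)/(k**5 + 17*k**4 + 107*k**3 + 307*k**2 + 396*k + 180) ≠ 0.

s_(k+1) = 4/((k + 2)*(k + 6))
s_(k+1) − s_k = 4*(-2*k - 7)/(k**4 + 14*k**3 + 65*k**2 + 112*k + 60)
(s_(k+1) − s_k) − t_k = 12*(3*k + 13)/(k**5 + 17*k**4 + 107*k**3 + 307*k**2 + 396*k + 180)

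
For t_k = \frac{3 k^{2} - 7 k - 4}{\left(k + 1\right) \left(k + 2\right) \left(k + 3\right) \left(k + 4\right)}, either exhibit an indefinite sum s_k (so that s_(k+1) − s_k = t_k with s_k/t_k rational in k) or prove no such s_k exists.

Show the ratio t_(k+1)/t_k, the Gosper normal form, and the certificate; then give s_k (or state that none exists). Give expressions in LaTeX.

s_k = \frac{k \left(- 3 k - 1\right)}{\left(k + 1\right) \left(k + 2\right) \left(k + 3\right)}

Step 1: r(k) = (k + 1)*(7*k - 3*(k + 1)**2 + 11)/((k + 5)*(-3*k**2 + 7*k + 4)).
A = k + 1, B = k + 5, C = k**2 - 7*k/3 - 4/3.
Solve (k + 1)·f(k+1) − (k + 4)·f(k) = k**2 - 7*k/3 - 4/3.
Degrees (1,1,2) ⇒ d ≤ 3.
Coefficient equations give f(k) = -k*(3*k + 1)/3.
Then R = B(k−1)f/C = -k*(k + 4)*(3*k + 1)/(3*k**2 - 7*k - 4), so s_k = R(k)·t_k = k*(-3*k - 1)/((k + 1)*(k + 2)*(k + 3)).
s_(k+1) − s_k = (3*k**2 - 7*k - 4)/(k**4 + 10*k**3 + 35*k**2 + 50*k + 24) = t_k.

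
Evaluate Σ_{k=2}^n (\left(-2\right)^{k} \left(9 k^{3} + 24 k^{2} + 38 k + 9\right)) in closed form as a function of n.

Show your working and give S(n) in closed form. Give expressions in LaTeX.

S(n) = 6 \left(-2\right)^{n} n^{3} + 22 \left(-2\right)^{n} n^{2} + 34 \left(-2\right)^{n} n + 12 \left(-2\right)^{n} + 148

The ratio is 2*(-9*k**3 - 51*k**2 - 113*k - 80)/(9*k**3 + 24*k**2 + 38*k + 9).
So A=-2 and B=1, with C=k**3 + 8*k**2/3 + 38*k/9 + 1.
Key eq: (-2)·f(k+1) = (1)·f(k) + (k**3 + 8*k**2/3 + 38*k/9 + 1).
Bound: deg f ≤ 3.
Match coefficients ⇒ f(k) = -(3*k**3 + 2*k**2 + 4*k - 3)/9.
Certificate R = B(k−1)f/C = -(3*k**3 + 2*k**2 + 4*k - 3)/(9*k**3 + 24*k**2 + 38*k + 9) gives s_k = (-2)**k*(-3*k**3 - 2*k**2 - 4*k + 3).
Verify: (-2)**k*(9*k**3 + 24*k**2 + 38*k + 9) matches t_k.
Σ_(k=2)^n t_k = s_(n+1) − s_(2) = (2*(-2)**n*(3*n**3 + 11*n**2 + 17*n + 6)) − (-148), i.e. 6*(-2)**n*n**3 + 22*(-2)**n*n**2 + 34*(-2)**n*n + 12*(-2)**n + 148.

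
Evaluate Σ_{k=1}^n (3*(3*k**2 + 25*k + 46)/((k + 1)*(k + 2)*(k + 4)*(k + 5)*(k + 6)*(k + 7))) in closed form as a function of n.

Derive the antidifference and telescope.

t_(k+1)/t_k = (k + 1)*(k + 4)*(25*k + 3*(k + 1)**2 + 71)/((k + 3)*(k + 8)*(3*k**2 + 25*k + 46)).
So A=k + 1 and B=k + 8, with C=k**3 + 34*k**2/3 + 121*k/3 + 46.
f must satisfy (k + 1)·f(k+1) − (k + 7)·f(k) = k**3 + 34*k**2/3 + 121*k/3 + 46.
deg f ≤ 6 (via 1,1,3).
Coefficient equations give f(k) = k*(k + 2)*(k + 3)*(k + 5)*(k**2 + 11*k + 34)/72.
Then R = B(k−1)f/C = k*(k + 2)*(k + 5)*(k + 7)*(k**2 + 11*k + 34)/(24*(3*k**2 + 25*k + 46)), so s_k = R(k)·t_k = k*(k**2 + 11*k + 34)/(8*(k**3 + 11*k**2 + 34*k + 24)).
Check: Δs_k = 3*(3*k**2 + 25*k + 46)/(k**6 + 25*k**5 + 247*k**4 + 1219*k**3 + 3112*k**2 + 3796*k + 1680). ✓
s_(n+1) = (n**3 + 14*n**2 + 59*n + 46)/(8*(n**3 + 14*n**2 + 59*n + 70)) and s_(1) = 23/280, so S(n) = 3*n*(n**2 + 14*n + 59)/(70*(n**3 + 14*n**2 + 59*n + 70)).

S(n) = 3*n*(n**2 + 14*n + 59)/(70*(n**3 + 14*n**2 + 59*n + 70))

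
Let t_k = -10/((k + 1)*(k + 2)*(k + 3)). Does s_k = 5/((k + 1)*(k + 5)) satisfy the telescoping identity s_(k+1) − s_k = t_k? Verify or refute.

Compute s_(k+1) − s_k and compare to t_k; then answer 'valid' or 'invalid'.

Invalid: residual 15*(3*k + 13)/(k**5 + 17*k**4 + 107*k**3 + 307*k**2 + 396*k + 180) ≠ 0.

s_(k+1) = 5/((k + 2)*(k + 6))
s_(k+1) − s_k = 5*(-2*k - 7)/(k**4 + 14*k**3 + 65*k**2 + 112*k + 60)
(s_(k+1) − s_k) − t_k = 15*(3*k + 13)/(k**5 + 17*k**4 + 107*k**3 + 307*k**2 + 396*k + 180)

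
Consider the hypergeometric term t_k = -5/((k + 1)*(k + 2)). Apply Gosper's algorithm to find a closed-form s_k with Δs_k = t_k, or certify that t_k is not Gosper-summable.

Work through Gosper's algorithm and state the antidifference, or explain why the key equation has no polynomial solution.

Compute t_(k+1)/t_k: get (k + 1)/(k + 3).
A = k + 1, B = k + 3, C = 1.
Need (k + 1)·f(k+1) − (k + 2)·f(k) = 1.
From deg A=1, deg B=1, deg C=0: d=1.
A polynomial solution: f(k) = k.
Then R = B(k−1)f/C = k*(k + 2), so s_k = R(k)·t_k = -5*k/(k + 1).
Δs = -5/(k**2 + 3*k + 2), as required.

s_k = -5*k/(k + 1)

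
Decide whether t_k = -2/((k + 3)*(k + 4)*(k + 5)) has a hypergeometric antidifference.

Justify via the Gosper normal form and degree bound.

Step 1: r(k) = (k + 3)/(k + 6).
A = k + 3, B = k + 6, C = 1.
Need (k + 3)·f(k+1) − (k + 5)·f(k) = 1.
Degrees (1,1,0) ⇒ d ≤ 2.
A polynomial solution: f(k) = k*(k + 7)/24.
Certificate R = B(k−1)f/C = k*(k + 5)*(k + 7)/24 gives s_k = k*(-k - 7)/(12*(k + 3)*(k + 4)).
Verify: -2/(k**3 + 12*k**2 + 47*k + 60) matches t_k.

Yes. s_k = k*(-k - 7)/(12*(k + 3)*(k + 4)).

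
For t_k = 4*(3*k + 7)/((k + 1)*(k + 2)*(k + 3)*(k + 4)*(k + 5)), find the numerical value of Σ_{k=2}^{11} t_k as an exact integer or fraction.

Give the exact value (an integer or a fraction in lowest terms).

Σ = 101/2340

t_(k+1)/t_k = (k + 1)*(3*k + 10)/((k + 6)*(3*k + 7)).
Factor: A=k + 1; B=k + 6; C=k + 7/3.
Need (k + 1)·f(k+1) − (k + 5)·f(k) = k + 7/3.
d = 4 from the (1,1,1) case.
Solve for f: f(k) = k*(k + 2)*(k**2 + 8*k + 19)/36 (degree 4 ≤ 4).
So s_k = (B(k−1)f/C)·t_k = (k*(k + 2)*(k + 5)*(k**2 + 8*k + 19)/(12*(3*k + 7)))·t_k = k*(k**2 + 8*k + 19)/(3*(k**3 + 8*k**2 + 19*k + 12)).
s_(k+1) − s_k = 4*(3*k + 7)/(k**5 + 15*k**4 + 85*k**3 + 225*k**2 + 274*k + 120) = t_k.
Σ_(k=2)^(11) t_k = s_(12) − s_(2) = 259/780 − (13/45) = 101/2340.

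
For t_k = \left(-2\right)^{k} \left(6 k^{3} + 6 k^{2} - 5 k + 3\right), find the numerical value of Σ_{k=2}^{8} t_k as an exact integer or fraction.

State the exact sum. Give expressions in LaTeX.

Step 1: r(k) = 2*(-6*k**3 - 24*k**2 - 25*k - 10)/(6*k**3 + 6*k**2 - 5*k + 3).
Normal form (A,B,C) = (-2, 1, k**3 + k**2 - 5*k/6 + 1/2).
Solve (-2)·f(k+1) − (1)·f(k) = k**3 + k**2 - 5*k/6 + 1/2.
From deg A=0, deg B=0, deg C=3: d=3.
Match coefficients ⇒ f(k) = -(k - 1)*(2*k**2 - 3)/6.
Certificate R = B(k−1)f/C = -(k - 1)*(2*k**2 - 3)/(6*k**3 + 6*k**2 - 5*k + 3) gives s_k = (-2)**k*(-2*k**3 + 2*k**2 + 3*k - 3).
Δs = (-2)**k*(6*k**3 + 6*k**2 - 5*k + 3), as required.
Telescoping: Σ = s_(9) − s_(2) = 651264 − (-20) = 651284.

Σ = 651284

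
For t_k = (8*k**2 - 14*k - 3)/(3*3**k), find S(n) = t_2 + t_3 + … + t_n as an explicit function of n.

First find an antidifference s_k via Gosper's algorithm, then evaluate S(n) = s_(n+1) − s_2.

S(n) = 3**(-n - 1)*(3**(n + 1) - 4*n**2 - 5*n)

Step 1: r(k) = (8*k**2 + 2*k - 9)/(3*(8*k**2 - 14*k - 3)).
Gosper form: A/B · C(k+1)/C(k) with A=1/3, B=1, C=k**2 - 7*k/4 - 3/8.
Need (1/3)·f(k+1) − (1)·f(k) = k**2 - 7*k/4 - 3/8.
d = 2 from the (0,0,2) case.
Match coefficients ⇒ f(k) = -3*(k - 1)*(4*k + 1)/8.
R(k) = B(k−1)·f(k)/C(k) = -3*(k - 1)*(4*k + 1)/(8*k**2 - 14*k - 3); s_k = R·t_k = (-4*k**2 + 3*k + 1)/3**k.
Check: Δs_k = (8*k**2 - 14*k - 3)/(3*3**k). ✓
Σ_(k=2)^n t_k = s_(n+1) − s_(2) = (3**(-n - 1)*n*(-4*n - 5)) − (-1), i.e. 3**(-n - 1)*(3**(n + 1) - 4*n**2 - 5*n).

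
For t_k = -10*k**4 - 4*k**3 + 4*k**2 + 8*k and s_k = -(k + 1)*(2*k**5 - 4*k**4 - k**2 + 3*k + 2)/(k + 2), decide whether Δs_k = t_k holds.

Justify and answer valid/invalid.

Invalid: residual (8*k**5 + 28*k**4 + 4*k**3 - 15*k**2 - 19*k - 2)/(k**2 + 5*k + 6) ≠ 0.

s_(k+1) = -(k + 2)*(3*k + 2*(k + 1)**5 - 4*(k + 1)**4 - (k + 1)**2 + 5)/(k + 3)
s_(k+1) − s_k = (-10*k**6 - 46*k**5 - 48*k**4 + 8*k**3 + 49*k**2 + 29*k - 2)/(k**2 + 5*k + 6)
(s_(k+1) − s_k) − t_k = (8*k**5 + 28*k**4 + 4*k**3 - 15*k**2 - 19*k - 2)/(k**2 + 5*k + 6)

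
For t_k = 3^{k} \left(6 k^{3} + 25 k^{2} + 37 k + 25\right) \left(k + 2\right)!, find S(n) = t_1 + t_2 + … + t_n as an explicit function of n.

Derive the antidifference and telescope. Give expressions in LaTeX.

S(n) = 6 \cdot 3^{n} n^{2} \left(n + 3\right)! + 9 \cdot 3^{n} n \left(n + 3\right)! + 9 \cdot 3^{n} \left(n + 3\right)! - 54

Step 1: r(k) = 3*(6*k**4 + 61*k**3 + 234*k**2 + 408*k + 279)/(6*k**3 + 25*k**2 + 37*k + 25).
Factor: A=3*k + 9; B=1; C=k**3 + 25*k**2/6 + 37*k/6 + 25/6.
Key eq: (3*k + 9)·f(k+1) = (1)·f(k) + (k**3 + 25*k**2/6 + 37*k/6 + 25/6).
deg f ≤ 2 (via 1,0,3).
Match coefficients ⇒ f(k) = (2*k**2 - k + 2)/6.
Then R = B(k−1)f/C = (2*k**2 - k + 2)/(6*k**3 + 25*k**2 + 37*k + 25), so s_k = R(k)·t_k = 3**k*(2*k**2 - k + 2)*factorial(k + 2).
Δs = 3**k*(6*k**3 + 25*k**2 + 37*k + 25)*factorial(k + 2), as required.
s_(n+1) = 3**(n + 1)*(2*n**2 + 3*n + 3)*factorial(n + 3) and s_(1) = 54, so S(n) = 6*3**n*n**2*factorial(n + 3) + 9*3**n*n*factorial(n + 3) + 9*3**n*factorial(n + 3) - 54.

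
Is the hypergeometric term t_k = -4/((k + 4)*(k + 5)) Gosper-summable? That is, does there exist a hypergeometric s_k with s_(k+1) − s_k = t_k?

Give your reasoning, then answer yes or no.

Ratio r(k) = (k + 4)/(k + 6).
A = k + 4, B = k + 6, C = 1.
f must satisfy (k + 4)·f(k+1) − (k + 5)·f(k) = 1.
Bound: deg f ≤ 1.
Match coefficients ⇒ f(k) = k/4.
Get s_k = R·t_k = -k/(k + 4) with R(k) = B(k−1)f(k)/C(k) = k*(k + 5)/4.
Δs = -4/(k**2 + 9*k + 20), as required.

Yes. s_k = -k/(k + 4).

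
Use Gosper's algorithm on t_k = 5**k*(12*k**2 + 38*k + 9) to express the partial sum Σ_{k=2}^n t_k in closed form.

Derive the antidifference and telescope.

The ratio is 5*(12*k**2 + 62*k + 59)/(12*k**2 + 38*k + 9).
Normal form (A,B,C) = (5, 1, k**2 + 19*k/6 + 3/4).
f must satisfy (5)·f(k+1) − (1)·f(k) = k**2 + 19*k/6 + 3/4.
Degrees (0,0,2) ⇒ d ≤ 2.
Solve for f: f(k) = (3*k**2 + 2*k - 4)/12 (degree 2 ≤ 2).
So s_k = (B(k−1)f/C)·t_k = ((3*k**2 + 2*k - 4)/(12*k**2 + 38*k + 9))·t_k = 5**k*(3*k**2 + 2*k - 4).
s_(k+1) − s_k = 5**k*(12*k**2 + 38*k + 9) = t_k.
Telescope: S(n) = s_(n+1) − s_(2) = 5**(n + 1)*(3*n**2 + 8*n + 1) − (300) = 15*5**n*n**2 + 40*5**n*n + 5*5**n - 300.

S(n) = 15*5**n*n**2 + 40*5**n*n + 5*5**n - 300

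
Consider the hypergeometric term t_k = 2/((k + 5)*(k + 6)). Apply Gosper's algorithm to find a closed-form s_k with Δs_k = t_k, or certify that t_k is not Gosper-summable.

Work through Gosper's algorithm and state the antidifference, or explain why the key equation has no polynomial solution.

The ratio is (k + 5)/(k + 7).
So A=k + 5 and B=k + 7, with C=1.
Need (k + 5)·f(k+1) − (k + 6)·f(k) = 1.
d = 1 from the (1,1,0) case.
Solve for f: f(k) = k/5 (degree 1 ≤ 1).
So s_k = (B(k−1)f/C)·t_k = (k*(k + 6)/5)·t_k = 2*k/(5*(k + 5)).
Verify: 2/(k**2 + 11*k + 30) matches t_k.

s_k = 2*k/(5*(k + 5))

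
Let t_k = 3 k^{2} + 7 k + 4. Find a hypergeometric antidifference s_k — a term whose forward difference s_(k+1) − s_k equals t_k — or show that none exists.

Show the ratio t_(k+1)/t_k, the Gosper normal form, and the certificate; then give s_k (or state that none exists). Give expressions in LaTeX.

s_k = k \left(k^{2} + 2 k + 1\right)

Step 1: r(k) = (3*k**2 + 13*k + 14)/(3*k**2 + 7*k + 4).
Normal form (A,B,C) = (1, 1, k**2 + 7*k/3 + 4/3).
Key eq: (1)·f(k+1) = (1)·f(k) + (k**2 + 7*k/3 + 4/3).
Degrees (0,0,2) ⇒ d ≤ 3.
Coefficient equations give f(k) = k*(k + 1)**2/3.
Certificate R = B(k−1)f/C = k*(k + 1)/(3*k + 4) gives s_k = k*(k**2 + 2*k + 1).
s_(k+1) − s_k = 3*k**2 + 7*k + 4 = t_k.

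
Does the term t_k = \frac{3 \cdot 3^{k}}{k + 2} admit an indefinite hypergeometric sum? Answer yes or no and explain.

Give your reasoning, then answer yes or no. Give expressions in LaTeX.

No; the degree bound rules out any f.

Compute t_(k+1)/t_k: get 3*(k + 2)/(k + 3).
Factor: A=3*k + 6; B=k + 3; C=1.
Key eq: (3*k + 6)·f(k+1) = (k + 2)·f(k) + (1).
Bound: deg f ≤ -1.
deg f ≤ -1 is impossible — no certificate.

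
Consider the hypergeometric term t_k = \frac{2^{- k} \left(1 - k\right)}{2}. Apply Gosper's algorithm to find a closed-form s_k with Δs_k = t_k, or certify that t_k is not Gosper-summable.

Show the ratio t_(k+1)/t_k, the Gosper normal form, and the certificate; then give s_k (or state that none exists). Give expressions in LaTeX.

The ratio is k/(2*(k - 1)).
Normal form (A,B,C) = (1/2, 1, k - 1).
f must satisfy (1/2)·f(k+1) − (1)·f(k) = k - 1.
Degrees (0,0,1) ⇒ d ≤ 1.
Solve for f: f(k) = -2*k (degree 1 ≤ 1).
Then R = B(k−1)f/C = -2*k/(k - 1), so s_k = R(k)·t_k = k/2**k.
Check: Δs_k = (1 - k)/(2*2**k). ✓

s_k = 2^{- k} k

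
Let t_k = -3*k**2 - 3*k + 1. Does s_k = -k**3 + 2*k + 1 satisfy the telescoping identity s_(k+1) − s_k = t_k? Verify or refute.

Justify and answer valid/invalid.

s_(k+1) = 2*k - (k + 1)**3 + 3
s_(k+1) − s_k = k**3 - (k + 1)**3 + 2
(s_(k+1) − s_k) − t_k = 0

valid (s_(k+1) − s_k reduces to t_k)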